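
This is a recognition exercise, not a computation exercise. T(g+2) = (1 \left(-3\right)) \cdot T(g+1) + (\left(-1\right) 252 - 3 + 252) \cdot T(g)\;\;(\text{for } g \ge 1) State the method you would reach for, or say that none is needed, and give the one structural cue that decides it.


Verdict: the characteristic-root method — no index-dependence in the weights and nothing inhomogeneous: classic characteristic-equation setup.


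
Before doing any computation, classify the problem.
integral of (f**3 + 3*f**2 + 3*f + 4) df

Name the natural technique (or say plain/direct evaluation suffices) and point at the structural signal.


Diagnosis: no special technique — nothing composite, nothing rational, nothing trigonometric — each constant-multiple power of f integrates by the power rule alone.


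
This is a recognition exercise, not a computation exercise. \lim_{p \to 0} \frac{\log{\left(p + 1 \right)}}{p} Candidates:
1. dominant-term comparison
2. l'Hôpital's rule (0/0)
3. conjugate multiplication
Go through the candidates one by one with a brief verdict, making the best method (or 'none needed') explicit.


Best approach: l'Hôpital's rule (0/0) — numerator and denominator both vanish at 0 — a genuine 0/0 form, which is exactly when l'Hôpital applies. The standard small-argument limits would also carry it; the rule is the systematic route.
- dominant-term comparison: no ranking of term growth rates resolves the limit here.
- l'Hôpital's rule (0/0) — applicable, and directly so.
- conjugate multiplication — no difference of divergent radicals appears, so rationalizing has nothing to cancel.


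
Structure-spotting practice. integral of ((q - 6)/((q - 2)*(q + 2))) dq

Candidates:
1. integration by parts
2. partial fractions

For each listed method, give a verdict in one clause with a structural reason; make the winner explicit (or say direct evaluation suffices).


Verdict: partial fractions — the bottom factors while the top stays lower-degree — split into simple fractions and integrate piece by piece.
- integration by parts: the integrand does not split as a nonconstant polynomial times an exp, sine, cosine of a linear argument, or logarithm — no polynomial-kernel parts product to differentiate one side of.
- partial fractions — yes — fits the structure here.


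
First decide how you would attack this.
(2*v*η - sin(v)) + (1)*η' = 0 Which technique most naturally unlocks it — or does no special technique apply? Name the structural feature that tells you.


Technique: a linear integrating factor — linear in the unknown with genuine forcing: multiply through by the exponential of the integrated coefficient and the left side closes into one derivative.


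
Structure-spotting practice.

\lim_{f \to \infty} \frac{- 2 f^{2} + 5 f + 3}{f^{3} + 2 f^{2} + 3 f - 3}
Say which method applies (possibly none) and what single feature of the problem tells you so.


Verdict: dominant-term comparison — as f grows, only the highest-degree terms matter — compare leading terms and read the limit off. Differentiating the expression as a single quotient would eventually settle it as well; matching dominant growth settles it immediately.


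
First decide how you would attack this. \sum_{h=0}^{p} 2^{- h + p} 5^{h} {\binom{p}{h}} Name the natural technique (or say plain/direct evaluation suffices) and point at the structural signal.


Verdict: the binomial theorem — the summand is term h of a binomial expansion in 5 and 2; the whole sum is a single power.


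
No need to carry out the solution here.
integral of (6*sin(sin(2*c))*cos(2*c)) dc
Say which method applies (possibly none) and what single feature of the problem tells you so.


Technique: u-substitution — collected, the integrand has one factor that is, up to a constant, the derivative of an inner expression the rest depends on — substitute for that inner expression.


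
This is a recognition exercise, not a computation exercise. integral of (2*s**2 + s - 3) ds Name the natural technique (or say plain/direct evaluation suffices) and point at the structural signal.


Method: no special technique — the integrand is a sum of constant multiples of powers of s — integrate term by term.


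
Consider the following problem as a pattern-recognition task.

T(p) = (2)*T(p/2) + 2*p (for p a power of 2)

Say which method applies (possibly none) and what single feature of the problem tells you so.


Verdict: the master substitution — index division is the fingerprint: p/2 in the recursive call means substitute p = 2^m.


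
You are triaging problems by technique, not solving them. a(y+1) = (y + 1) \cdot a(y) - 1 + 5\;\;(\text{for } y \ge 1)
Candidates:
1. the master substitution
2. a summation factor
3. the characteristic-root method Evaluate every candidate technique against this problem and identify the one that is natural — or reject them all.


Technique: a summation factor — first-order linear but the coefficient y + 1 moves with the index — divide by the cumulative product and telescope.
- the master substitution: there is no divide-the-index recursive argument.
- a summation factor: applies; the problem has the shape this method handles.
- the characteristic-root method: an index-dependent weight blocks the pure exponential ansatz.


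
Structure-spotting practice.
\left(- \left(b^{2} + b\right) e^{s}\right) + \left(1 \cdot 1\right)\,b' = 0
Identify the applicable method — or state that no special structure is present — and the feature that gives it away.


Technique: separation of variables — a product of single-variable factors, e^{s} and b^{2} + b — the textbook separable form. Rearranged, this also fits the Bernoulli template directly; separation reads the product structure as given.


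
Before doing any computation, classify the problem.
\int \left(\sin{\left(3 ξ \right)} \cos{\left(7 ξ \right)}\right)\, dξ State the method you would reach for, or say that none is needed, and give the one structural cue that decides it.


Diagnosis: a trigonometric identity — two different frequencies multiply in \sin{\left(3 ξ \right)} \cos{\left(7 ξ \right)}; the product-to-sum formula separates them.


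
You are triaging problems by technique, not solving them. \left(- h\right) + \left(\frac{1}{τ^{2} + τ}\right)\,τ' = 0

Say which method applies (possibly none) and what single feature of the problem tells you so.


Best approach: separation of variables — all dependence on the two variables factors apart, the defining separable shape. Rearranged, this also fits the Bernoulli template directly; separation reads the product structure as given.


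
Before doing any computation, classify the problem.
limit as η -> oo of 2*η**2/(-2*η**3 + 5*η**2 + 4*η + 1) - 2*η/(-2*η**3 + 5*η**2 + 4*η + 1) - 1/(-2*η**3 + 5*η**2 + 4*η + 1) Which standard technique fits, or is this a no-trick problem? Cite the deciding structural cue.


Technique: dominant-term comparison — divide through by the highest power of η; every lower-order term dies and the dominant terms decide the limit. As a single quotient, the ∞/∞ shape would yield to repeated differentiation as well — the growth comparison gets there in one look.


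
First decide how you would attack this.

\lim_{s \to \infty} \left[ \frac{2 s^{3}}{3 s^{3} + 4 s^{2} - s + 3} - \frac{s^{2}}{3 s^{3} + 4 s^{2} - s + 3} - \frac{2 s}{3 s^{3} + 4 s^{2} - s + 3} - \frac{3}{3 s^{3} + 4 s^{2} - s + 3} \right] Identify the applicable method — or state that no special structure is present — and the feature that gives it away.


Best approach: dominant-term comparison — divide through by the highest power of s; every lower-order term dies and the dominant terms decide the limit. Differentiating the expression as a single quotient would eventually settle it as well; matching dominant growth settles it immediately.


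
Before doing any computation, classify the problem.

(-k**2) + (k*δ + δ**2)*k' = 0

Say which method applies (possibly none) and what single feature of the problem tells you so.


Method: the homogeneous substitution — solved for the derivative, the right side is unchanged under scaling δ and k together — it depends only on the ratio k/δ, so substitute a single ratio variable. With the right rearrangement (exchanging the roles of the variables where needed), this also fits a Bernoulli template; the homogeneous substitution reads the structure directly.


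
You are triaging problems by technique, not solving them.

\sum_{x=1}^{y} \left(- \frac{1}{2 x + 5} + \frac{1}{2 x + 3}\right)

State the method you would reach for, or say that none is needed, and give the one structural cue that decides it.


Verdict: telescoping — difference-of-shifts structure (each term adds \frac{1}{2 x + 3}, then subtracts its one-index-advanced value, which the following term adds back) leaves only the first and last pieces standing.


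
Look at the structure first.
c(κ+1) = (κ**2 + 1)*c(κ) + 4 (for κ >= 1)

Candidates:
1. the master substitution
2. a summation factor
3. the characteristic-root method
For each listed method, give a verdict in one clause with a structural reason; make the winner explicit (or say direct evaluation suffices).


Method: a summation factor — with the index-dependent coefficient κ**2 + 1, dividing by the cumulative product turns the left side into a pure difference.
- the master substitution: there is no divide-the-index recursive argument.
- a summation factor: applies; the problem has the shape this method handles.
- the characteristic-root method — the coefficients change with the index, which the root method cannot absorb.


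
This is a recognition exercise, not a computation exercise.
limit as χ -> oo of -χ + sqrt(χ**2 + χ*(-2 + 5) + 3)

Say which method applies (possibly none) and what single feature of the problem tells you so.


Technique: conjugate multiplication — divergence minus divergence hides a finite answer — expose it by pairing sqrt(χ**2 + χ*(-2 + 5) + 3) - χ with its conjugate.


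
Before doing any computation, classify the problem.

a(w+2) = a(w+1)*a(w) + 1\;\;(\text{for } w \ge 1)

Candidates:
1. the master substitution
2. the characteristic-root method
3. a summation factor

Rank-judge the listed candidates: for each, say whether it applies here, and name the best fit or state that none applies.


Diagnosis: no special technique — nonlinear feedback in the recursion rules out every root- or factor-based technique.
- the master substitution: the recursive argument is a shift of the index, not a fixed fraction of it.
- the characteristic-root method — nonlinearity rules out exponential-mode superposition from the start.
- a summation factor: no summation factor applies — the rule is not linear in the sequence values.


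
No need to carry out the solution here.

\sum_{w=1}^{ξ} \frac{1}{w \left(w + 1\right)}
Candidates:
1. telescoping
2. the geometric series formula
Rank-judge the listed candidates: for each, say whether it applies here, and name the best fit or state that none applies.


Best approach: telescoping — after splitting \frac{1}{w \left(w + 1\right)} into partial fractions, the pieces are shifted copies of one function and cancel telescopically.
- telescoping — yes, a natural case for it.
- the geometric series formula: the term-to-term ratio changes with the index, so the geometric formula cannot close it.


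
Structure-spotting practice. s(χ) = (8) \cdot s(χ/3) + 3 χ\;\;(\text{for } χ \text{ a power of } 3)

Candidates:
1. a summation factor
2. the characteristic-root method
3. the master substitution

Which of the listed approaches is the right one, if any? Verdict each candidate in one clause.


Best approach: the master substitution — the argument contracts 3-fold per step: reindex χ exponentially and solve the linear recurrence in the new index.
- a summation factor: the recursion divides its index rather than shifting it — there is no previous-term chain for a summation factor to telescope.
- the characteristic-root method — a divided-index call is not the fixed-shift linear shape that characteristic roots solve.
- the master substitution: applies; the problem has the shape this method handles.


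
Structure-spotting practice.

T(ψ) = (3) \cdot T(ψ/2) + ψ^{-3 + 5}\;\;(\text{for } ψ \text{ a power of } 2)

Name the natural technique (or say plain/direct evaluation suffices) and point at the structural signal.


Technique: the master substitution — treat m = log base 2 of ψ as the new clock: one recursion step advances m by one while ψ scales by 2.


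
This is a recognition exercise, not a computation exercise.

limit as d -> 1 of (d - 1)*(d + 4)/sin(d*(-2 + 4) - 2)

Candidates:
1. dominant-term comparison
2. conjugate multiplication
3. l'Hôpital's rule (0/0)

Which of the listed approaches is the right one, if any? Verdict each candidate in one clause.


Best approach: l'Hôpital's rule (0/0) — both numerator and denominator vanish at 1: the genuine 0/0 indeterminate that l'Hôpital exists for. A local series expansion at the point resolves it as well; the rule is the packaged version of that step.
- dominant-term comparison: this limit is not decided by comparing leading-term growth at infinity.
- conjugate multiplication — the conjugate move applies to radical differences, which this is not.
- l'Hôpital's rule (0/0): yes — fits the structure here.


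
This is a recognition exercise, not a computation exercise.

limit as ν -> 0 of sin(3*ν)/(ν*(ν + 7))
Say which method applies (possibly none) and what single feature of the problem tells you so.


Method: l'Hôpital's rule (0/0) — numerator and denominator both vanish at 0 — a genuine 0/0 form, which is exactly when l'Hôpital applies. The standard small-argument limits would also carry it; the rule is the systematic route.


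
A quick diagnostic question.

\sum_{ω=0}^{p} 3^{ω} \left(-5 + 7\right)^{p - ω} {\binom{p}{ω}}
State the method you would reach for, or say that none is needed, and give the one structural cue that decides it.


Method: the binomial theorem — the binomial coefficients weight matched powers of 3 and (-5 + 7), which is exactly the expansion of a binomial power.


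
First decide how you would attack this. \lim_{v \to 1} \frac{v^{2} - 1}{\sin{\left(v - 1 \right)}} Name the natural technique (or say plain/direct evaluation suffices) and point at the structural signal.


Verdict: l'Hôpital's rule (0/0) — plug in 1: top and bottom both hit zero, so differentiate each and retry. Known elementary limits would finish this too — the rule just bypasses the case analysis.


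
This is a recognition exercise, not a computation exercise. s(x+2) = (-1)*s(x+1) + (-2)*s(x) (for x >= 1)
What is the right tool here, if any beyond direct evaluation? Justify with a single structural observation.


Diagnosis: the characteristic-root method — the recurrence is linear and homogeneous with constant coefficients, so the ansatz r^x turns it into a polynomial equation for r.


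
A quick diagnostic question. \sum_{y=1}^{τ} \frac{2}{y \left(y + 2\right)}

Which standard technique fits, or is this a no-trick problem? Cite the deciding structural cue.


Best approach: telescoping — after splitting \frac{2}{y \left(y + 2\right)} into partial fractions, the pieces are shifted copies of one function and cancel telescopically.


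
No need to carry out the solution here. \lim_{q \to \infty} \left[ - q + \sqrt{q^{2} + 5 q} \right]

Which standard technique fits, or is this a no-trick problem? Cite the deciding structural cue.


Best approach: conjugate multiplication — an infinity-minus-infinity difference with a surviving radical — multiply by the conjugate to cancel the divergence.


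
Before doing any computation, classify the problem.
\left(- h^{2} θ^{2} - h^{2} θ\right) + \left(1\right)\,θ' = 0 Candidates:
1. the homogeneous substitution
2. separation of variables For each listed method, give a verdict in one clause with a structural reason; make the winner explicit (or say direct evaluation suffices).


Verdict: separation of variables — one side of the product carries the independent variable, the other the unknown — the textbook separation shape. A Bernoulli substitution applies to this equation as given; separation takes the same equation in its displayed form.
- the homogeneous substitution: rescaling both variables together changes the slope, so no ratio substitution collapses it.
- separation of variables — applies; the problem has the shape this method handles.


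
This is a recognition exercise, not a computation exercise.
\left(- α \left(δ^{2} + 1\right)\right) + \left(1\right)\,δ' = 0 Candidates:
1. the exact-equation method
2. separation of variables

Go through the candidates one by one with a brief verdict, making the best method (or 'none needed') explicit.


Verdict: separation of variables — all dependence on the two variables factors apart, the defining separable shape.
- the exact-equation method: the cross partial derivatives disagree, so no single potential exists.
- separation of variables: applies; the problem has the shape this method handles.


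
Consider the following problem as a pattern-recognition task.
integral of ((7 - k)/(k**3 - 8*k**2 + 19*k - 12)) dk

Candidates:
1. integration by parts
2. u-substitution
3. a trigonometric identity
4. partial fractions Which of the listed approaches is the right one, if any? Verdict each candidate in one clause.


Diagnosis: partial fractions — the factorization of k**3 - 8*k**2 + 19*k - 12 is the whole battle; after it, each term is a table integral.
- integration by parts: there is no nonconstant-polynomial-times-kernel split with an exp, sine, cosine (degree-1 argument), or logarithm partner.
- u-substitution: no subexpression of the integrand pairs with its own derivative as a factor — individual terms may offer their own substitutions, but any change of variable covering the whole integral would have to be constructed from outside the expression.
- a trigonometric identity: there is no trigonometric structure at all — the integrand carries no sine or cosine to rewrite.
- partial fractions — applies; the problem has the shape this method handles.


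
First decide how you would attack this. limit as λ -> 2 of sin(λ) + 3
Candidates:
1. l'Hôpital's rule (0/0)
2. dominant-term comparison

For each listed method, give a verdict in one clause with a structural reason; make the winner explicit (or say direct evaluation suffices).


Diagnosis: no special technique — the expression is continuous at the evaluation point — substitute directly; no indeterminate form appears.
- l'Hôpital's rule (0/0) — evaluation at the point is determinate, so the rule has nothing to repair.
- dominant-term comparison: this limit is not decided by comparing leading-term growth at infinity.


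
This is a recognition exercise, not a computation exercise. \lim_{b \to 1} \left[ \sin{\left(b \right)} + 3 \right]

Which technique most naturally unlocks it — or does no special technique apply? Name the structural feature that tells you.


Diagnosis: no special technique — the expression is continuous at the evaluation point — substitute directly; no indeterminate form appears.


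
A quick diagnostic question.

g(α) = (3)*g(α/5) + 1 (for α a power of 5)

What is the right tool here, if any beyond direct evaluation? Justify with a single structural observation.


Diagnosis: the master substitution — the recursive call is at index α/5 rather than a shift, a divide-and-conquer shape — substituting α = 5^m linearizes it.


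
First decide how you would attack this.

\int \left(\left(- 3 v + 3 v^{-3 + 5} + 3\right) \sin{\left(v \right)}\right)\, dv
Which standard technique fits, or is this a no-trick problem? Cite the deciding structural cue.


Diagnosis: integration by parts — the integrand splits as (- 3 v + 3 v^{-3 + 5} + 3) times \sin{\left(v \right)} — repeatedly differentiating the polynomial part kills it, which is the parts ladder.


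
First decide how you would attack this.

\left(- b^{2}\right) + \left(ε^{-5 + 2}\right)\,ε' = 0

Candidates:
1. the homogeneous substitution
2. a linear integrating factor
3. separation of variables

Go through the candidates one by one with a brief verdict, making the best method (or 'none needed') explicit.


Verdict: separation of variables — all dependence on the two variables factors apart, the defining separable shape.
- the homogeneous substitution — the slope changes under joint rescaling, failing the degree-zero test.
- a linear integrating factor — the unknown enters nonlinearly (through a power, a denominator, or a transcendental function), which the linear integrating-factor recipe cannot absorb as-is — any repair would come from a preliminary substitution, not the factor.
- separation of variables — a fit — the right tool for this form.


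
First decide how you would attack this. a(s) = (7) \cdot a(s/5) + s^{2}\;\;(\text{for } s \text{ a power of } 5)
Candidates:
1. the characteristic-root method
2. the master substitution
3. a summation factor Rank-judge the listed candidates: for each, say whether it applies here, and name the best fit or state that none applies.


Best approach: the master substitution — treat m = log base 5 of s as the new clock: one recursion step advances m by one while s scales by 5.
- the characteristic-root method — a divided-index call is not the fixed-shift linear shape that characteristic roots solve.
- the master substitution: yes — fits the structure here.
- a summation factor — the recursion divides its index rather than shifting it — there is no previous-term chain for a summation factor to telescope.


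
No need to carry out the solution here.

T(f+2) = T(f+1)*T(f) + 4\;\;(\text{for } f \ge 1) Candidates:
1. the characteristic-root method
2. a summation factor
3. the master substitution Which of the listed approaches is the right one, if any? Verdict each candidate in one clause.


Verdict: no special technique — each new value is a nonlinear function of earlier ones — scaling arguments and superposition both fail.
- the characteristic-root method: nonlinearity rules out exponential-mode superposition from the start.
- a summation factor — no summation factor applies — the rule is not linear in the sequence values.
- the master substitution: the recursion steps by a constant offset, so exponential reindexing is pointless.


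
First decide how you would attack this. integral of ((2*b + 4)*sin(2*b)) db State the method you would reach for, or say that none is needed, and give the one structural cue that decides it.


Best approach: integration by parts — a polynomial factor 2*b + 4 multiplies sin(2*b); differentiating 2*b + 4 lowers its degree while sin(2*b) integrates cleanly, so parts wins.


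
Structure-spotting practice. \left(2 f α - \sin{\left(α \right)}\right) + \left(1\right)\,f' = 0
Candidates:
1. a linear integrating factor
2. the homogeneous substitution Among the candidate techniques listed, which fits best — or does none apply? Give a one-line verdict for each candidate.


Diagnosis: a linear integrating factor — the unknown enters only to the first power against a nonzero forcing term — the integrating-factor template applies directly.
- a linear integrating factor: applies; the problem has the shape this method handles.
- the homogeneous substitution: the slope does not depend on the ratio of the variables alone.


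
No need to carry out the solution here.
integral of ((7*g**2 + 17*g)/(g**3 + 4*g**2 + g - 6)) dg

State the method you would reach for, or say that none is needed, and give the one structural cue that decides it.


Diagnosis: partial fractions — each factor of g**3 + 4*g**2 + g - 6 owns one elementary piece of the integrand — separate them and integrate piecewise.


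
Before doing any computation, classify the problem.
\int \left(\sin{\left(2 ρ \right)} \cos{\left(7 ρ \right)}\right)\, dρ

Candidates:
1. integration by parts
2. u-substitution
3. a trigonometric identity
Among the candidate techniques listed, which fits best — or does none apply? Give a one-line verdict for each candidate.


Best approach: a trigonometric identity — two sinusoids at different rates multiply in \sin{\left(2 ρ \right)} \cos{\left(7 ρ \right)}; the product-to-sum identity uncouples them.
- integration by parts — not the fit here: there is no polynomial factor to ladder down — parts can still close the trigonometric product by recursion, though the identity rewrite is the direct route.
- u-substitution: no subexpression of the integrand pairs with its own derivative as a factor — individual terms may offer their own substitutions, but any change of variable covering the whole integral would have to be constructed from outside the expression.
- a trigonometric identity: applies; the problem has the shape this method handles.


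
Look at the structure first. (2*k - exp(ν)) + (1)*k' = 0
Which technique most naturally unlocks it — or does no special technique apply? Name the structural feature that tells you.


Verdict: a linear integrating factor — the unknown enters only to the first power against a nonzero forcing term — the integrating-factor template applies directly.


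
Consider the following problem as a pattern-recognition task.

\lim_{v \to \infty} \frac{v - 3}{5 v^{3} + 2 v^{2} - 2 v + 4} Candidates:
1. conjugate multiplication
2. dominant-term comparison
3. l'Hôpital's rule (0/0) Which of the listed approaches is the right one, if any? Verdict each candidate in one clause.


Verdict: dominant-term comparison — at large v only the top-degree terms survive; compare the leading terms and the limit falls out.
- conjugate multiplication: there are no radicals in tension whose conjugate would simplify matters.
- dominant-term comparison — applicable, and directly so.
- l'Hôpital's rule (0/0): as a single quotient the expression runs to ∞/∞ at the limit point — an at-infinity form of the rule would apply, though the leading-growth comparison is the direct reading.


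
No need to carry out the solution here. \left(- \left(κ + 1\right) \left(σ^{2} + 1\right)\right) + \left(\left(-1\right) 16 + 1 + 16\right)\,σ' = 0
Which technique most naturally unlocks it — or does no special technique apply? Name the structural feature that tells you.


Best approach: separation of variables — separating collects all σ-dependence with the derivative and leaves all κ-dependence opposite: variables separate.


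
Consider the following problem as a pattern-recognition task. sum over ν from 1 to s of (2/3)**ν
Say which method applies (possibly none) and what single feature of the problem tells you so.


Method: the geometric series formula — check a ratio of consecutive terms: it is 2/3, independent of the index, so the geometric formula closes the sum.


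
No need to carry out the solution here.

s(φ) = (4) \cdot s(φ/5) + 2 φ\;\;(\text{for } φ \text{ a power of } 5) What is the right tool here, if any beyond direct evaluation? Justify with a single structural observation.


Technique: the master substitution — the argument contracts 5-fold per step: reindex φ exponentially and solve the linear recurrence in the new index.


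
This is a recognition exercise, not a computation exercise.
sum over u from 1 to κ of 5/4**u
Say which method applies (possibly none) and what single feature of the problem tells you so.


Method: the geometric series formula — consecutive terms stand in a fixed index-free ratio — the geometric sum formula closes it.


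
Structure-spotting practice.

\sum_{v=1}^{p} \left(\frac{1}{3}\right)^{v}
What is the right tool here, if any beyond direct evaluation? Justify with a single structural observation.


Verdict: the geometric series formula — term-over-term division gives \frac{1}{3} every time — index-free ratio, geometric sum formula applies.


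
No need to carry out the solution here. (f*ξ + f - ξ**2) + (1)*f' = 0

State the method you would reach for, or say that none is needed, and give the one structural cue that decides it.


Best approach: a linear integrating factor — linear in the unknown with genuine forcing: multiply through by the exponential of the integrated coefficient and the left side closes into one derivative.


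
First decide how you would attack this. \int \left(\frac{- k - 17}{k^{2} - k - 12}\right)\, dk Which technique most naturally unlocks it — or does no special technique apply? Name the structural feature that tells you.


Best approach: partial fractions — the bottom factors while the top stays lower-degree — split into simple fractions and integrate piece by piece.


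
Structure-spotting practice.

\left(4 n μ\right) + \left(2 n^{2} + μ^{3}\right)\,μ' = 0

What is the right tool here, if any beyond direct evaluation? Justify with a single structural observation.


Technique: the exact-equation method — 4 n μ and 2 n^{2} + μ^{3} pass the exactness check on the nose, so no integrating factor in n or μ is needed at all.


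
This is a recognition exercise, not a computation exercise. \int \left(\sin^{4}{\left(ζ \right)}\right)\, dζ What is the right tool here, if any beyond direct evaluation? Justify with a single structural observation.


Diagnosis: a trigonometric identity — the exponent on \sin^{4}{\left(ζ \right)} is even — the power-reduction identity is the standard preprocessing step.


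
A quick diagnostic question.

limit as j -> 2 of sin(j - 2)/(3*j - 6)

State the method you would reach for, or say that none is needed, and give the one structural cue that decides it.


Method: l'Hôpital's rule (0/0) — both numerator and denominator vanish at 2: the genuine 0/0 indeterminate that l'Hôpital exists for. A first-order expansion at the point is an equally standard path; the rule packages it.


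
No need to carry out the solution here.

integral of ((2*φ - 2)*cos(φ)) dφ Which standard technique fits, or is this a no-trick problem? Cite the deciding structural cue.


Diagnosis: integration by parts — 2*φ - 2 dies after finitely many derivatives while cos(φ) cycles under integration — the tabular/parts setup.


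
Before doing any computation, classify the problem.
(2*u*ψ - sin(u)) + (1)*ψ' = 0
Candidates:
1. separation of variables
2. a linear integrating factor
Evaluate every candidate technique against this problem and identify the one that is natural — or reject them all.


Best approach: a linear integrating factor — arrange it as ψ' + 2*u·ψ = (the forcing term) and the integrating factor does the rest.
- separation of variables: no algebra isolates the independent variable on one side and the unknown on the other.
- a linear integrating factor — applicable, and directly so.


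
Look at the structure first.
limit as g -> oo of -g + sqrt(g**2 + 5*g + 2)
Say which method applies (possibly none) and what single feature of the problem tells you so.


Technique: conjugate multiplication — turning the difference into a conjugate-rationalized ratio makes the limit readable.


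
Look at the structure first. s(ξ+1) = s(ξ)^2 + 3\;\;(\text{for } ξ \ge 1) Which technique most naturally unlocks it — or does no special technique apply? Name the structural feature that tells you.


Verdict: no special technique — the sequence value feeds back through itself nonlinearly — linear superposition fails, and every superposition-based closed form fails with it.


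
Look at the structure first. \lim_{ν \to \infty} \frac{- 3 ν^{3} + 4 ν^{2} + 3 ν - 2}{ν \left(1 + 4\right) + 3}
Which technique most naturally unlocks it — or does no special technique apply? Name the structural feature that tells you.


Best approach: dominant-term comparison — as ν grows, only the highest-degree terms matter — compare leading terms and read the limit off. Differentiating the expression as a single quotient would eventually settle it as well; matching dominant growth settles it immediately.


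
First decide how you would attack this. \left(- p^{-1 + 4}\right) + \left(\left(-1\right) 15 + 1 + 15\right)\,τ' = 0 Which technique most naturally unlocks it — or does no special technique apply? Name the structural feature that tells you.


Technique: no special technique — with τ absent the equation is not coupled at all: direct integration in p.


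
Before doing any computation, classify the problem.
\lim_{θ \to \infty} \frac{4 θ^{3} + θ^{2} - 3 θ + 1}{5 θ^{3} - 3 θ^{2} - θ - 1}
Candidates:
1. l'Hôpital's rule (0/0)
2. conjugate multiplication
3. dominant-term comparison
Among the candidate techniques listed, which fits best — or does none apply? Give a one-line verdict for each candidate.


Diagnosis: dominant-term comparison — divide through by the highest power of θ; every lower-order term dies and the dominant terms decide the limit.
- l'Hôpital's rule (0/0): as a single quotient the expression runs to ∞/∞ at the limit point — an at-infinity form of the rule would apply, though the leading-growth comparison is the direct reading.
- conjugate multiplication — no divergent radical difference is present for a conjugate pair to cancel.
- dominant-term comparison: a fit — the right tool for this form.


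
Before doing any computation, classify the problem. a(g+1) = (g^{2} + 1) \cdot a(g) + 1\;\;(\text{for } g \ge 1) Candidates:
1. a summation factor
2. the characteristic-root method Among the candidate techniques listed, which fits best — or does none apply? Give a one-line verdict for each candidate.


Best approach: a summation factor — with the index-dependent coefficient g^{2} + 1, dividing by the cumulative product turns the left side into a pure difference.
- a summation factor — applies; the problem has the shape this method handles.
- the characteristic-root method — the coefficients vary with the index, breaking the constant-coefficient structure the method needs.


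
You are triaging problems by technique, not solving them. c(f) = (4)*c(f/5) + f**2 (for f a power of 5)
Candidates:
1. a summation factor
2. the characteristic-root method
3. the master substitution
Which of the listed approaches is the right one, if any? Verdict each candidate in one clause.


Technique: the master substitution — the recursive call is at index f/5 rather than a shift, a divide-and-conquer shape — substituting f = 5^m linearizes it.
- a summation factor — the recursion divides its index rather than shifting it — there is no previous-term chain for a summation factor to telescope.
- the characteristic-root method — a divided-index call is not the fixed-shift linear shape that characteristic roots solve.
- the master substitution — yes — fits the structure here.


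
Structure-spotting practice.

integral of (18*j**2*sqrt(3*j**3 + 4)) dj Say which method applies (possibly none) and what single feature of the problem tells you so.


Technique: u-substitution — everything non-trivial happens through the inner expression 3*j**3 + 4, and its derivative accounts for the remaining factor up to a constant, so set u = 3*j**3 + 4.


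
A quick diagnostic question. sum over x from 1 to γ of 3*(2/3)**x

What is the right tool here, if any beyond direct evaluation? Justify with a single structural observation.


Method: the geometric series formula — term-over-term division gives 2/3 every time — index-free ratio, geometric sum formula applies.


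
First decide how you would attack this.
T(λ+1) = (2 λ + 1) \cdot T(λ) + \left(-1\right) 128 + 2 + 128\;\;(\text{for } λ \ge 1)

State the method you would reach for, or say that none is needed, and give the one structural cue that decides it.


Diagnosis: a summation factor — one step of memory with a weight 2 λ + 1 that changes as the index grows — the summation-factor construction is built for this.


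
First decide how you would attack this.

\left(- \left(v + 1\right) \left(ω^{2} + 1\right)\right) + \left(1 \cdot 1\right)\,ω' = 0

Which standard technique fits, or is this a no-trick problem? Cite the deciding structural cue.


Method: separation of variables — the derivative equals a pure function of v (namely v + 1) times a pure function of ω (namely ω^{2} + 1); divide and integrate each side.


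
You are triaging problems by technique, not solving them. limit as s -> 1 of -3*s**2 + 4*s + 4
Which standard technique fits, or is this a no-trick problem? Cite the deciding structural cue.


Diagnosis: no special technique — no zero denominators, no indeterminate clash at 1 — substitute and read off the value.


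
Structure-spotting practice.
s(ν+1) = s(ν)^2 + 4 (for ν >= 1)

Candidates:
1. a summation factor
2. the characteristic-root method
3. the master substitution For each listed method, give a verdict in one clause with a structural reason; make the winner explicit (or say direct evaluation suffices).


Best approach: no special technique — a nonlinear dependence on earlier terms breaks linearity, and with it every superposition-based closed form.
- a summation factor: no summation factor applies — the rule is not linear in the sequence values.
- the characteristic-root method: nonlinearity rules out exponential-mode superposition from the start.
- the master substitution: this is shift-type recursion, outside the divide-and-conquer template.


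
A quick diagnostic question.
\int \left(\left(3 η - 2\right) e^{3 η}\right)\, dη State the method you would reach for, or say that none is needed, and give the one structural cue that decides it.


Best approach: integration by parts — a polynomial 3 η - 2 against the kernel e^{3 η} is the signature bounded-ladder case for integration by parts.


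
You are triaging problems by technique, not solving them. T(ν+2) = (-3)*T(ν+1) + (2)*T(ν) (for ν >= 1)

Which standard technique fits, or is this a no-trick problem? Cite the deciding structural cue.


Best approach: the characteristic-root method — the recurrence is linear and homogeneous with constant coefficients, so the ansatz r^ν turns it into a polynomial equation for r.


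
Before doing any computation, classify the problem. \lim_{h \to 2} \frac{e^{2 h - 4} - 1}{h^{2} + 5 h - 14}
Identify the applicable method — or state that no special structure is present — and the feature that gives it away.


Method: l'Hôpital's rule (0/0) — the 0/0 form at 2 is the signature situation for l'Hôpital's rule. One could equally expand both pieces locally and compare leading terms; the rule does that in one stroke.


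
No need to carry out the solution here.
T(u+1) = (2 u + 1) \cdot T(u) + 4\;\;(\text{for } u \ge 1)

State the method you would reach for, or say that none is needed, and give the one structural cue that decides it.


Diagnosis: a summation factor — an index-dependent multiplier 2 u + 1 rules out characteristic roots; a summation factor converts it to a pure difference.


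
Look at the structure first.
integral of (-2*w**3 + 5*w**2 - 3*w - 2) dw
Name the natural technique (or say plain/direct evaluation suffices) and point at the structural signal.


Diagnosis: no special technique — every term is a constant multiple of a power of w; term-wise power-rule integration needs no preliminary transformation.


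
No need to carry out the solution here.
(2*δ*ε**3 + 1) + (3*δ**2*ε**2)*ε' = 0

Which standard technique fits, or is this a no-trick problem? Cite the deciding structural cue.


Verdict: the exact-equation method — the mixed-partials test passes for 2*δ*ε**3 + 1 and 3*δ**2*ε**2, so a potential function exists as presented.


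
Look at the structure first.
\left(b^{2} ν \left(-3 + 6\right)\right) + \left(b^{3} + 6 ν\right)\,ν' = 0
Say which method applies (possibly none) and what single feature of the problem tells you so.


Best approach: the exact-equation method — equality of cross partials is the green light — assemble the potential function term by term.
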